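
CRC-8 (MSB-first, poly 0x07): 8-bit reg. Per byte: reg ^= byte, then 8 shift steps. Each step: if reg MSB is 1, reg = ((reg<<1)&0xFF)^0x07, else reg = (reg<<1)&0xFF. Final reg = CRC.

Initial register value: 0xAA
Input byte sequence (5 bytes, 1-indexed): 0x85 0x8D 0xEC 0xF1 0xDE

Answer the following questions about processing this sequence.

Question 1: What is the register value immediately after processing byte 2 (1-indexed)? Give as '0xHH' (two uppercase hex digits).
Answer: 0xC7

Derivation:
After byte 1 (0x85): reg=0xCD
After byte 2 (0x8D): reg=0xC7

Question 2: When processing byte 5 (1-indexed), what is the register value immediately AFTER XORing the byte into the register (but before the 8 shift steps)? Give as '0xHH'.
Register before byte 5: 0xE0
Byte 5: 0xDE
0xE0 XOR 0xDE = 0x3E

Answer: 0x3E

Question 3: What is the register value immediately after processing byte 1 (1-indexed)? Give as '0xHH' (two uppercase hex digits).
Answer: 0xCD

Derivation:
After byte 1 (0x85): reg=0xCD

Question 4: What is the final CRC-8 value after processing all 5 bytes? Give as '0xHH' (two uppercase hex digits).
Answer: 0xBA

Derivation:
After byte 1 (0x85): reg=0xCD
After byte 2 (0x8D): reg=0xC7
After byte 3 (0xEC): reg=0xD1
After byte 4 (0xF1): reg=0xE0
After byte 5 (0xDE): reg=0xBA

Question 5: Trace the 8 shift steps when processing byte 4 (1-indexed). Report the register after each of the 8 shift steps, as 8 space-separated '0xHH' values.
After byte 1 (0x85): reg=0xCD
After byte 2 (0x8D): reg=0xC7
After byte 3 (0xEC): reg=0xD1
Register before byte 4: 0xD1
After XOR with byte 0xF1: 0x20

Answer: 0x40 0x80 0x07 0x0E 0x1C 0x38 0x70 0xE0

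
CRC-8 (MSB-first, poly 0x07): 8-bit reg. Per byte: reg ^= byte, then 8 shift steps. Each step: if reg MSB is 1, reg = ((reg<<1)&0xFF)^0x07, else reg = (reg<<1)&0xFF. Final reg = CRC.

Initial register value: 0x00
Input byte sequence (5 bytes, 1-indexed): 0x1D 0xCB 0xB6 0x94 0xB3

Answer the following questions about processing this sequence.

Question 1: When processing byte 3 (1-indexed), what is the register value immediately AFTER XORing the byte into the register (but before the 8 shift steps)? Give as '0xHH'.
Answer: 0x77

Derivation:
Register before byte 3: 0xC1
Byte 3: 0xB6
0xC1 XOR 0xB6 = 0x77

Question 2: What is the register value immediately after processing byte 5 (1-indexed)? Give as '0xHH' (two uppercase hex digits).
Answer: 0xD4

Derivation:
After byte 1 (0x1D): reg=0x53
After byte 2 (0xCB): reg=0xC1
After byte 3 (0xB6): reg=0x42
After byte 4 (0x94): reg=0x2C
After byte 5 (0xB3): reg=0xD4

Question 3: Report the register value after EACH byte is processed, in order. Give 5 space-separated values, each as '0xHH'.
0x53 0xC1 0x42 0x2C 0xD4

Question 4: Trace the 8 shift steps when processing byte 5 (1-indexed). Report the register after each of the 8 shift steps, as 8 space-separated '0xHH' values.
After byte 1 (0x1D): reg=0x53
After byte 2 (0xCB): reg=0xC1
After byte 3 (0xB6): reg=0x42
After byte 4 (0x94): reg=0x2C
Register before byte 5: 0x2C
After XOR with byte 0xB3: 0x9F

Answer: 0x39 0x72 0xE4 0xCF 0x99 0x35 0x6A 0xD4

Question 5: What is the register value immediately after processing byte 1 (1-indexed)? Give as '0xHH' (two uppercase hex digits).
Answer: 0x53

Derivation:
After byte 1 (0x1D): reg=0x53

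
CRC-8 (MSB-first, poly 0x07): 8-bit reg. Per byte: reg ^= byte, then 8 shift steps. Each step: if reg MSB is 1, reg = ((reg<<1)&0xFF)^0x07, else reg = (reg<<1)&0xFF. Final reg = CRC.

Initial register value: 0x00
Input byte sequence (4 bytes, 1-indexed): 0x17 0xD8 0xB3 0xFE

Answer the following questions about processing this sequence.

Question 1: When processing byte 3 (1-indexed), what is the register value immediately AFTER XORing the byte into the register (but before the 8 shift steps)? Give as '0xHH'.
Register before byte 3: 0x3A
Byte 3: 0xB3
0x3A XOR 0xB3 = 0x89

Answer: 0x89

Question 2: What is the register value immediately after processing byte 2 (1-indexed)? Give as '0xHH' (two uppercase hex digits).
Answer: 0x3A

Derivation:
After byte 1 (0x17): reg=0x65
After byte 2 (0xD8): reg=0x3A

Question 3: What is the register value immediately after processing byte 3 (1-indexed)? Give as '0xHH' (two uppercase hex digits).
Answer: 0xB6

Derivation:
After byte 1 (0x17): reg=0x65
After byte 2 (0xD8): reg=0x3A
After byte 3 (0xB3): reg=0xB6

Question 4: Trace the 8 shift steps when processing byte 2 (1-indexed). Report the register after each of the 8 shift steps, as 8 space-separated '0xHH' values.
Answer: 0x7D 0xFA 0xF3 0xE1 0xC5 0x8D 0x1D 0x3A

Derivation:
After byte 1 (0x17): reg=0x65
Register before byte 2: 0x65
After XOR with byte 0xD8: 0xBD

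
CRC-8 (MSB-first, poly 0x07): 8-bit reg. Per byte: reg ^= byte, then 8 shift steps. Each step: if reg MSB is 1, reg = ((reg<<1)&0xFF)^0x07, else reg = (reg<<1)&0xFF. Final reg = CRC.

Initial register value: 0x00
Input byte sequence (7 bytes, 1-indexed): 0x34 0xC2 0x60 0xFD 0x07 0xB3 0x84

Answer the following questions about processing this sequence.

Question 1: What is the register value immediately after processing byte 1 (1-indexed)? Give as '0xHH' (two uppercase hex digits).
Answer: 0x8C

Derivation:
After byte 1 (0x34): reg=0x8C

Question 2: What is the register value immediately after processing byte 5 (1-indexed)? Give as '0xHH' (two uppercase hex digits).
Answer: 0x72

Derivation:
After byte 1 (0x34): reg=0x8C
After byte 2 (0xC2): reg=0xED
After byte 3 (0x60): reg=0xAA
After byte 4 (0xFD): reg=0xA2
After byte 5 (0x07): reg=0x72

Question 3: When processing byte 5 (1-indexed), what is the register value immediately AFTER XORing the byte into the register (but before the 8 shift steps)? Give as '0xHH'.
Register before byte 5: 0xA2
Byte 5: 0x07
0xA2 XOR 0x07 = 0xA5

Answer: 0xA5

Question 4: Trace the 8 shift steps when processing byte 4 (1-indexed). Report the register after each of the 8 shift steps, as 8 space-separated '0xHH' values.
After byte 1 (0x34): reg=0x8C
After byte 2 (0xC2): reg=0xED
After byte 3 (0x60): reg=0xAA
Register before byte 4: 0xAA
After XOR with byte 0xFD: 0x57

Answer: 0xAE 0x5B 0xB6 0x6B 0xD6 0xAB 0x51 0xA2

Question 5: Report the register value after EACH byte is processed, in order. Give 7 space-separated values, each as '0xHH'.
0x8C 0xED 0xAA 0xA2 0x72 0x49 0x6D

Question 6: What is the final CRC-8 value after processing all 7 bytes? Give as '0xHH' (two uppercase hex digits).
After byte 1 (0x34): reg=0x8C
After byte 2 (0xC2): reg=0xED
After byte 3 (0x60): reg=0xAA
After byte 4 (0xFD): reg=0xA2
After byte 5 (0x07): reg=0x72
After byte 6 (0xB3): reg=0x49
After byte 7 (0x84): reg=0x6D

Answer: 0x6D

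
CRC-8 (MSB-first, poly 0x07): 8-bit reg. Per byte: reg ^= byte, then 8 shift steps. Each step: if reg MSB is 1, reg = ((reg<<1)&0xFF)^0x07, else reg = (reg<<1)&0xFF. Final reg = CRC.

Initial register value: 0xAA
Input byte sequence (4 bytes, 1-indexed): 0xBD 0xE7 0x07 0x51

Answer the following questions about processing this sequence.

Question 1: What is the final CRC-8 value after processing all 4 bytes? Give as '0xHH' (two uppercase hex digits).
After byte 1 (0xBD): reg=0x65
After byte 2 (0xE7): reg=0x87
After byte 3 (0x07): reg=0x89
After byte 4 (0x51): reg=0x06

Answer: 0x06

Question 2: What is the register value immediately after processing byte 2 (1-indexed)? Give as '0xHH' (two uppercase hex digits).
After byte 1 (0xBD): reg=0x65
After byte 2 (0xE7): reg=0x87

Answer: 0x87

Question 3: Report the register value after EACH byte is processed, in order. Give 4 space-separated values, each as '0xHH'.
0x65 0x87 0x89 0x06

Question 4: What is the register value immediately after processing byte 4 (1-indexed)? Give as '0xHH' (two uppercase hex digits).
Answer: 0x06

Derivation:
After byte 1 (0xBD): reg=0x65
After byte 2 (0xE7): reg=0x87
After byte 3 (0x07): reg=0x89
After byte 4 (0x51): reg=0x06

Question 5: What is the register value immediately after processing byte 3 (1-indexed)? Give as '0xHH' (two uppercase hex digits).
Answer: 0x89

Derivation:
After byte 1 (0xBD): reg=0x65
After byte 2 (0xE7): reg=0x87
After byte 3 (0x07): reg=0x89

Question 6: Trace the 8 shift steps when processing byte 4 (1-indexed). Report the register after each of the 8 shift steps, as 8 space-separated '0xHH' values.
Answer: 0xB7 0x69 0xD2 0xA3 0x41 0x82 0x03 0x06

Derivation:
After byte 1 (0xBD): reg=0x65
After byte 2 (0xE7): reg=0x87
After byte 3 (0x07): reg=0x89
Register before byte 4: 0x89
After XOR with byte 0x51: 0xD8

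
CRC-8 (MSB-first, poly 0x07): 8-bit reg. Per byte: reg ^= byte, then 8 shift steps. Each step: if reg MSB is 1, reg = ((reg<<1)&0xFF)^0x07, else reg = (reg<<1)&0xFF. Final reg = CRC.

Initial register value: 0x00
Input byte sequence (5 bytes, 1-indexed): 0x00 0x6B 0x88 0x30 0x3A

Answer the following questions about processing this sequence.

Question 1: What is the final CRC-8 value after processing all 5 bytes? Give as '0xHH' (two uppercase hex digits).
Answer: 0xDA

Derivation:
After byte 1 (0x00): reg=0x00
After byte 2 (0x6B): reg=0x16
After byte 3 (0x88): reg=0xD3
After byte 4 (0x30): reg=0xA7
After byte 5 (0x3A): reg=0xDA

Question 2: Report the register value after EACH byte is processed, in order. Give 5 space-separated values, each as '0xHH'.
0x00 0x16 0xD3 0xA7 0xDA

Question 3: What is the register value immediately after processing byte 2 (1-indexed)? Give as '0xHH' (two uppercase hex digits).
After byte 1 (0x00): reg=0x00
After byte 2 (0x6B): reg=0x16

Answer: 0x16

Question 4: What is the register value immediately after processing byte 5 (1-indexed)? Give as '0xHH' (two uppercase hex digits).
Answer: 0xDA

Derivation:
After byte 1 (0x00): reg=0x00
After byte 2 (0x6B): reg=0x16
After byte 3 (0x88): reg=0xD3
After byte 4 (0x30): reg=0xA7
After byte 5 (0x3A): reg=0xDA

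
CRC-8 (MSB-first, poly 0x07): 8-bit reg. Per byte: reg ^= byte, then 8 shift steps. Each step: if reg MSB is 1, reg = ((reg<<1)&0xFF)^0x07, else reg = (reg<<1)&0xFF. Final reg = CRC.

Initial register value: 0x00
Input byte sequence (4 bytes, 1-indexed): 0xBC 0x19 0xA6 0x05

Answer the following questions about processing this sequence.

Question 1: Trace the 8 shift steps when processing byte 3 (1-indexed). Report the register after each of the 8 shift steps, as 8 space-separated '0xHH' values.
Answer: 0xB4 0x6F 0xDE 0xBB 0x71 0xE2 0xC3 0x81

Derivation:
After byte 1 (0xBC): reg=0x3D
After byte 2 (0x19): reg=0xFC
Register before byte 3: 0xFC
After XOR with byte 0xA6: 0x5A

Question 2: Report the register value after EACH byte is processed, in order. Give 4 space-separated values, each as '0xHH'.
0x3D 0xFC 0x81 0x95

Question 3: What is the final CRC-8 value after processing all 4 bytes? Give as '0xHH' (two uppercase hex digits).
After byte 1 (0xBC): reg=0x3D
After byte 2 (0x19): reg=0xFC
After byte 3 (0xA6): reg=0x81
After byte 4 (0x05): reg=0x95

Answer: 0x95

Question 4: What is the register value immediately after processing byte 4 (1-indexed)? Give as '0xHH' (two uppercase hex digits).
Answer: 0x95

Derivation:
After byte 1 (0xBC): reg=0x3D
After byte 2 (0x19): reg=0xFC
After byte 3 (0xA6): reg=0x81
After byte 4 (0x05): reg=0x95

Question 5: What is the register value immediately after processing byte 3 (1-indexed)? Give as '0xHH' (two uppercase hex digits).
After byte 1 (0xBC): reg=0x3D
After byte 2 (0x19): reg=0xFC
After byte 3 (0xA6): reg=0x81

Answer: 0x81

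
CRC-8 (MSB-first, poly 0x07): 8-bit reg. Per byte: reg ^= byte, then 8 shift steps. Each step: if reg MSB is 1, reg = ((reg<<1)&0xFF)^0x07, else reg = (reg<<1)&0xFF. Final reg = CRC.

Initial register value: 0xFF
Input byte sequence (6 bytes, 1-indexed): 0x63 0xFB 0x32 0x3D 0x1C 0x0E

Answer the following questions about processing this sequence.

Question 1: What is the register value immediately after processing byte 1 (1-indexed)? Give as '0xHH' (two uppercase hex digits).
Answer: 0xDD

Derivation:
After byte 1 (0x63): reg=0xDD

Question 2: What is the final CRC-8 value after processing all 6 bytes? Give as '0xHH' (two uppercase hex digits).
After byte 1 (0x63): reg=0xDD
After byte 2 (0xFB): reg=0xF2
After byte 3 (0x32): reg=0x4E
After byte 4 (0x3D): reg=0x5E
After byte 5 (0x1C): reg=0xC9
After byte 6 (0x0E): reg=0x5B

Answer: 0x5B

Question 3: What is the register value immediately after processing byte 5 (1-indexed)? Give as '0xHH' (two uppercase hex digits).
Answer: 0xC9

Derivation:
After byte 1 (0x63): reg=0xDD
After byte 2 (0xFB): reg=0xF2
After byte 3 (0x32): reg=0x4E
After byte 4 (0x3D): reg=0x5E
After byte 5 (0x1C): reg=0xC9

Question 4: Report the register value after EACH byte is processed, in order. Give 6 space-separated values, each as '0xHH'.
0xDD 0xF2 0x4E 0x5E 0xC9 0x5B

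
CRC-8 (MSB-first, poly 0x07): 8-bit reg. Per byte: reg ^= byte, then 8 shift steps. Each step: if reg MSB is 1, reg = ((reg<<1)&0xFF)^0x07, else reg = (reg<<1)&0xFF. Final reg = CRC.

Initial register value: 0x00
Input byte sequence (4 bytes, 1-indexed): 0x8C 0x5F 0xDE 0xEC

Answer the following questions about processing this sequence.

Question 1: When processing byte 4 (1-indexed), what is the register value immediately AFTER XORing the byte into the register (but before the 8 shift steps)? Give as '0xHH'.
Register before byte 4: 0x2A
Byte 4: 0xEC
0x2A XOR 0xEC = 0xC6

Answer: 0xC6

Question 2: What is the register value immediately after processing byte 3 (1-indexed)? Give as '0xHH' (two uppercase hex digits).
Answer: 0x2A

Derivation:
After byte 1 (0x8C): reg=0xAD
After byte 2 (0x5F): reg=0xD0
After byte 3 (0xDE): reg=0x2A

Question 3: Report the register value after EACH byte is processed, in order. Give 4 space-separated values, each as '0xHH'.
0xAD 0xD0 0x2A 0x5C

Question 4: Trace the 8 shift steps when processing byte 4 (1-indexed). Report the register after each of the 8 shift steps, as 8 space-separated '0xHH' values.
Answer: 0x8B 0x11 0x22 0x44 0x88 0x17 0x2E 0x5C

Derivation:
After byte 1 (0x8C): reg=0xAD
After byte 2 (0x5F): reg=0xD0
After byte 3 (0xDE): reg=0x2A
Register before byte 4: 0x2A
After XOR with byte 0xEC: 0xC6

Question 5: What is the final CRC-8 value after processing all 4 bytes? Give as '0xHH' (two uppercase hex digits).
Answer: 0x5C

Derivation:
After byte 1 (0x8C): reg=0xAD
After byte 2 (0x5F): reg=0xD0
After byte 3 (0xDE): reg=0x2A
After byte 4 (0xEC): reg=0x5C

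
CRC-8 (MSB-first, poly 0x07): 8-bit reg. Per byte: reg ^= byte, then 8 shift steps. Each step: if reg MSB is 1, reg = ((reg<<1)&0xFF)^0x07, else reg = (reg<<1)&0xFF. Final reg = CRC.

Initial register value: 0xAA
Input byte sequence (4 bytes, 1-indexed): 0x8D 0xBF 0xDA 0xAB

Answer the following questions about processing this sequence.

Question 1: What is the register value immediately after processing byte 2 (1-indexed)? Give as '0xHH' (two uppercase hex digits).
After byte 1 (0x8D): reg=0xF5
After byte 2 (0xBF): reg=0xF1

Answer: 0xF1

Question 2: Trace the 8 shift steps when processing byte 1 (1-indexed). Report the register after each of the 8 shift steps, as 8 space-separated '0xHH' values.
Answer: 0x4E 0x9C 0x3F 0x7E 0xFC 0xFF 0xF9 0xF5

Derivation:
Register before byte 1: 0xAA
After XOR with byte 0x8D: 0x27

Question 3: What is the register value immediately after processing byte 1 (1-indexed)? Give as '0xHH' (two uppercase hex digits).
After byte 1 (0x8D): reg=0xF5

Answer: 0xF5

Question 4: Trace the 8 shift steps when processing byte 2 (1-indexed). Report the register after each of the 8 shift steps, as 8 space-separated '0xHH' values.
After byte 1 (0x8D): reg=0xF5
Register before byte 2: 0xF5
After XOR with byte 0xBF: 0x4A

Answer: 0x94 0x2F 0x5E 0xBC 0x7F 0xFE 0xFB 0xF1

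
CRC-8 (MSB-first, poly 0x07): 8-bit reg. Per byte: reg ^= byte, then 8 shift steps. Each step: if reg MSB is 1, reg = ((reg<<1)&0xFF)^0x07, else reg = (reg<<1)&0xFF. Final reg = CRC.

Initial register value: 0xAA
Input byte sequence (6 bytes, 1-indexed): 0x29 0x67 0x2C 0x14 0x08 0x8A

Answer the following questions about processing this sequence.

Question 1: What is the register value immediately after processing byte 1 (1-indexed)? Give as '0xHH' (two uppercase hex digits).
Answer: 0x80

Derivation:
After byte 1 (0x29): reg=0x80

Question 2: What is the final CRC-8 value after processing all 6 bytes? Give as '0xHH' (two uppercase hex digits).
Answer: 0x2A

Derivation:
After byte 1 (0x29): reg=0x80
After byte 2 (0x67): reg=0xBB
After byte 3 (0x2C): reg=0xEC
After byte 4 (0x14): reg=0xE6
After byte 5 (0x08): reg=0x84
After byte 6 (0x8A): reg=0x2A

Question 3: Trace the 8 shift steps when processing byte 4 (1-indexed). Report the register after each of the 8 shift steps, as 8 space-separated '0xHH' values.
After byte 1 (0x29): reg=0x80
After byte 2 (0x67): reg=0xBB
After byte 3 (0x2C): reg=0xEC
Register before byte 4: 0xEC
After XOR with byte 0x14: 0xF8

Answer: 0xF7 0xE9 0xD5 0xAD 0x5D 0xBA 0x73 0xE6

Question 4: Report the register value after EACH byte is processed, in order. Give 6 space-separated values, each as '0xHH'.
0x80 0xBB 0xEC 0xE6 0x84 0x2A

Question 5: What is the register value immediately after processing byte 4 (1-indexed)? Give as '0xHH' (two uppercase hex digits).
Answer: 0xE6

Derivation:
After byte 1 (0x29): reg=0x80
After byte 2 (0x67): reg=0xBB
After byte 3 (0x2C): reg=0xEC
After byte 4 (0x14): reg=0xE6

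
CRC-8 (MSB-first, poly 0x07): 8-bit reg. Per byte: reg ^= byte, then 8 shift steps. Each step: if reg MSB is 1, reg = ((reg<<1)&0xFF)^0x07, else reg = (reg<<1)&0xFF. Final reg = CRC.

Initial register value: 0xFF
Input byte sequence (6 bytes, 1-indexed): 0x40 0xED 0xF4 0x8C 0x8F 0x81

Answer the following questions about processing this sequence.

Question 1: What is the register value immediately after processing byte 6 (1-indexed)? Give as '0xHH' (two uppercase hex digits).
After byte 1 (0x40): reg=0x34
After byte 2 (0xED): reg=0x01
After byte 3 (0xF4): reg=0xC5
After byte 4 (0x8C): reg=0xF8
After byte 5 (0x8F): reg=0x42
After byte 6 (0x81): reg=0x47

Answer: 0x47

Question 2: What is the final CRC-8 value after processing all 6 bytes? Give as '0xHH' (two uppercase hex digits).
After byte 1 (0x40): reg=0x34
After byte 2 (0xED): reg=0x01
After byte 3 (0xF4): reg=0xC5
After byte 4 (0x8C): reg=0xF8
After byte 5 (0x8F): reg=0x42
After byte 6 (0x81): reg=0x47

Answer: 0x47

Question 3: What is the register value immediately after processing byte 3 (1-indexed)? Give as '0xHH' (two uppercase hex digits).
After byte 1 (0x40): reg=0x34
After byte 2 (0xED): reg=0x01
After byte 3 (0xF4): reg=0xC5

Answer: 0xC5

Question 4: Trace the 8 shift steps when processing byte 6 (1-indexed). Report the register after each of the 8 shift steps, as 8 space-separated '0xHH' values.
Answer: 0x81 0x05 0x0A 0x14 0x28 0x50 0xA0 0x47

Derivation:
After byte 1 (0x40): reg=0x34
After byte 2 (0xED): reg=0x01
After byte 3 (0xF4): reg=0xC5
After byte 4 (0x8C): reg=0xF8
After byte 5 (0x8F): reg=0x42
Register before byte 6: 0x42
After XOR with byte 0x81: 0xC3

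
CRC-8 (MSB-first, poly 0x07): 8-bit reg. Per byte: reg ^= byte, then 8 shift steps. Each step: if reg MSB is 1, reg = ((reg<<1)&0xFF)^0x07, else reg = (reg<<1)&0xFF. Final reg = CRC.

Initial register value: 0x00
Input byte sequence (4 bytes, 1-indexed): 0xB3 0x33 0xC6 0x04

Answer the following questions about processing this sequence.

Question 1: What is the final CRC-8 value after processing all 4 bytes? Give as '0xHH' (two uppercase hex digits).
Answer: 0x71

Derivation:
After byte 1 (0xB3): reg=0x10
After byte 2 (0x33): reg=0xE9
After byte 3 (0xC6): reg=0xCD
After byte 4 (0x04): reg=0x71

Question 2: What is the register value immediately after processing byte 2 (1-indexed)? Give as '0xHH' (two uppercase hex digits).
After byte 1 (0xB3): reg=0x10
After byte 2 (0x33): reg=0xE9

Answer: 0xE9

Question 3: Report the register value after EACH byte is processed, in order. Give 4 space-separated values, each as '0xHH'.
0x10 0xE9 0xCD 0x71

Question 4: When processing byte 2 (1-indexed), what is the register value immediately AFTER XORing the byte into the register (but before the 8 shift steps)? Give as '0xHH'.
Register before byte 2: 0x10
Byte 2: 0x33
0x10 XOR 0x33 = 0x23

Answer: 0x23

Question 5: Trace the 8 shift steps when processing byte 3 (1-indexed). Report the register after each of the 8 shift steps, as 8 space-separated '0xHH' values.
Answer: 0x5E 0xBC 0x7F 0xFE 0xFB 0xF1 0xE5 0xCD

Derivation:
After byte 1 (0xB3): reg=0x10
After byte 2 (0x33): reg=0xE9
Register before byte 3: 0xE9
After XOR with byte 0xC6: 0x2F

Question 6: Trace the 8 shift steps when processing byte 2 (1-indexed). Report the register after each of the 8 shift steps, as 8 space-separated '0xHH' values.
Answer: 0x46 0x8C 0x1F 0x3E 0x7C 0xF8 0xF7 0xE9

Derivation:
After byte 1 (0xB3): reg=0x10
Register before byte 2: 0x10
After XOR with byte 0x33: 0x23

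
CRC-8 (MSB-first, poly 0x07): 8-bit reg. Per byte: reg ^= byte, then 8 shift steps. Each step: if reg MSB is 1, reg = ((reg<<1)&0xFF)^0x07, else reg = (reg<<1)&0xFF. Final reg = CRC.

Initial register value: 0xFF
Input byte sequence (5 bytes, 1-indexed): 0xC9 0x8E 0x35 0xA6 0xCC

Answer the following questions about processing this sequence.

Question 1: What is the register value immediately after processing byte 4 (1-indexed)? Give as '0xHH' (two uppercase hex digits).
After byte 1 (0xC9): reg=0x82
After byte 2 (0x8E): reg=0x24
After byte 3 (0x35): reg=0x77
After byte 4 (0xA6): reg=0x39

Answer: 0x39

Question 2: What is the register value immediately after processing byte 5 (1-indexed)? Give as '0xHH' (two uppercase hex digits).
Answer: 0xC5

Derivation:
After byte 1 (0xC9): reg=0x82
After byte 2 (0x8E): reg=0x24
After byte 3 (0x35): reg=0x77
After byte 4 (0xA6): reg=0x39
After byte 5 (0xCC): reg=0xC5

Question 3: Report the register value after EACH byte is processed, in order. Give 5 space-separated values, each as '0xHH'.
0x82 0x24 0x77 0x39 0xC5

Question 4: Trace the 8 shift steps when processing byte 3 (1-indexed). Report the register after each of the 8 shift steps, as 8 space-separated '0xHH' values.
Answer: 0x22 0x44 0x88 0x17 0x2E 0x5C 0xB8 0x77

Derivation:
After byte 1 (0xC9): reg=0x82
After byte 2 (0x8E): reg=0x24
Register before byte 3: 0x24
After XOR with byte 0x35: 0x11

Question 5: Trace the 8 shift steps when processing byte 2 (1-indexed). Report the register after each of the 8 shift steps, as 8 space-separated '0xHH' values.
Answer: 0x18 0x30 0x60 0xC0 0x87 0x09 0x12 0x24

Derivation:
After byte 1 (0xC9): reg=0x82
Register before byte 2: 0x82
After XOR with byte 0x8E: 0x0C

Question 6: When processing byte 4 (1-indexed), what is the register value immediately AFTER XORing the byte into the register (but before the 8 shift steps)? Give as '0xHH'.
Answer: 0xD1

Derivation:
Register before byte 4: 0x77
Byte 4: 0xA6
0x77 XOR 0xA6 = 0xD1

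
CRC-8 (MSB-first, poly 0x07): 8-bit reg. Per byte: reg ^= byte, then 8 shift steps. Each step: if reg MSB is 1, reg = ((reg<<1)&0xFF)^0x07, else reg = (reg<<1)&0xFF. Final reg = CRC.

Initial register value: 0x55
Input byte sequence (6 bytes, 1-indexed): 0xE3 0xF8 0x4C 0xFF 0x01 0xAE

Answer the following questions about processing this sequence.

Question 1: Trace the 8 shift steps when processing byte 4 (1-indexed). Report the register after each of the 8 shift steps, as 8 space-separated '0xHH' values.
Answer: 0x6E 0xDC 0xBF 0x79 0xF2 0xE3 0xC1 0x85

Derivation:
After byte 1 (0xE3): reg=0x0B
After byte 2 (0xF8): reg=0xD7
After byte 3 (0x4C): reg=0xC8
Register before byte 4: 0xC8
After XOR with byte 0xFF: 0x37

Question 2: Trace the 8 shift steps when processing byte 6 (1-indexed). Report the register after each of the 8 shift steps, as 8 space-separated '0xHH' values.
After byte 1 (0xE3): reg=0x0B
After byte 2 (0xF8): reg=0xD7
After byte 3 (0x4C): reg=0xC8
After byte 4 (0xFF): reg=0x85
After byte 5 (0x01): reg=0x95
Register before byte 6: 0x95
After XOR with byte 0xAE: 0x3B

Answer: 0x76 0xEC 0xDF 0xB9 0x75 0xEA 0xD3 0xA1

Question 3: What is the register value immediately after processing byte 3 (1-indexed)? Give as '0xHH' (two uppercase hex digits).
After byte 1 (0xE3): reg=0x0B
After byte 2 (0xF8): reg=0xD7
After byte 3 (0x4C): reg=0xC8

Answer: 0xC8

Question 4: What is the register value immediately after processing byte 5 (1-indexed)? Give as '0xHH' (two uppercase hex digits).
After byte 1 (0xE3): reg=0x0B
After byte 2 (0xF8): reg=0xD7
After byte 3 (0x4C): reg=0xC8
After byte 4 (0xFF): reg=0x85
After byte 5 (0x01): reg=0x95

Answer: 0x95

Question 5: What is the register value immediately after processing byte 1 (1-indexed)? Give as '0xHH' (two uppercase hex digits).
After byte 1 (0xE3): reg=0x0B

Answer: 0x0B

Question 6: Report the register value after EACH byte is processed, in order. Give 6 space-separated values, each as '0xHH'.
0x0B 0xD7 0xC8 0x85 0x95 0xA1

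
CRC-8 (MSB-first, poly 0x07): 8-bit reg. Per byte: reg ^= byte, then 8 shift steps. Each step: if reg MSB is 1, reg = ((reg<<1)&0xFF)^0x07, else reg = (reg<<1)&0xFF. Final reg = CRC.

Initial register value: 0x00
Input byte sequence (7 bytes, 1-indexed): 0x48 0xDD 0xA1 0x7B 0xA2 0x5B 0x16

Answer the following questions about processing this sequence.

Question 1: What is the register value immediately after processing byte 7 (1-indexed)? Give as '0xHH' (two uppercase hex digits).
After byte 1 (0x48): reg=0xFF
After byte 2 (0xDD): reg=0xEE
After byte 3 (0xA1): reg=0xEA
After byte 4 (0x7B): reg=0xFE
After byte 5 (0xA2): reg=0x93
After byte 6 (0x5B): reg=0x76
After byte 7 (0x16): reg=0x27

Answer: 0x27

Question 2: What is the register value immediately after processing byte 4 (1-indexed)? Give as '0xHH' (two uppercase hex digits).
Answer: 0xFE

Derivation:
After byte 1 (0x48): reg=0xFF
After byte 2 (0xDD): reg=0xEE
After byte 3 (0xA1): reg=0xEA
After byte 4 (0x7B): reg=0xFE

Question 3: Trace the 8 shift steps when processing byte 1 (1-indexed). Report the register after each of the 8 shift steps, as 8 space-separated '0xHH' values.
Register before byte 1: 0x00
After XOR with byte 0x48: 0x48

Answer: 0x90 0x27 0x4E 0x9C 0x3F 0x7E 0xFC 0xFF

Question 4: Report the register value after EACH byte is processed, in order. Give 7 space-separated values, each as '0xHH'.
0xFF 0xEE 0xEA 0xFE 0x93 0x76 0x27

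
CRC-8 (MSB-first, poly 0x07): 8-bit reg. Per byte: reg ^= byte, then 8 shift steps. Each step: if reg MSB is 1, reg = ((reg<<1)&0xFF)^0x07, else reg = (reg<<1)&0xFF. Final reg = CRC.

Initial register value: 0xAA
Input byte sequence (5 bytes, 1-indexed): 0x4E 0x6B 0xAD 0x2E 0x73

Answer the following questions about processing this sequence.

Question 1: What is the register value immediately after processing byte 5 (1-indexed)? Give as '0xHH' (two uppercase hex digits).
Answer: 0x94

Derivation:
After byte 1 (0x4E): reg=0xB2
After byte 2 (0x6B): reg=0x01
After byte 3 (0xAD): reg=0x4D
After byte 4 (0x2E): reg=0x2E
After byte 5 (0x73): reg=0x94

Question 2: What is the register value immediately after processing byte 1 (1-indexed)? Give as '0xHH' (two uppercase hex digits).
Answer: 0xB2

Derivation:
After byte 1 (0x4E): reg=0xB2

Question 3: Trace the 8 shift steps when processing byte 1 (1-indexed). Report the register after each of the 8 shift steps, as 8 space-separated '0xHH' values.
Register before byte 1: 0xAA
After XOR with byte 0x4E: 0xE4

Answer: 0xCF 0x99 0x35 0x6A 0xD4 0xAF 0x59 0xB2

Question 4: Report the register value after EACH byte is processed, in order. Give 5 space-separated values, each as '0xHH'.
0xB2 0x01 0x4D 0x2E 0x94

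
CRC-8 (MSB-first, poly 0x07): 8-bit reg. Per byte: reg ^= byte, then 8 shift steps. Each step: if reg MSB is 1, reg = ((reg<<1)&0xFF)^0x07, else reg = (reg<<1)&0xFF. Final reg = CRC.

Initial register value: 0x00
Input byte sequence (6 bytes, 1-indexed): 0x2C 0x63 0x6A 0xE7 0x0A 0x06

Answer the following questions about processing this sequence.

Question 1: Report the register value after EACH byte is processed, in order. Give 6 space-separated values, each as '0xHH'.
0xC4 0x7C 0x62 0x92 0xC1 0x5B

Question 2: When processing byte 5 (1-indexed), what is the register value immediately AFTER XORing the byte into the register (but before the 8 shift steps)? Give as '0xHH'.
Answer: 0x98

Derivation:
Register before byte 5: 0x92
Byte 5: 0x0A
0x92 XOR 0x0A = 0x98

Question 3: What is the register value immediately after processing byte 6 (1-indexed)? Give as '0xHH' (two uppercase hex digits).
After byte 1 (0x2C): reg=0xC4
After byte 2 (0x63): reg=0x7C
After byte 3 (0x6A): reg=0x62
After byte 4 (0xE7): reg=0x92
After byte 5 (0x0A): reg=0xC1
After byte 6 (0x06): reg=0x5B

Answer: 0x5B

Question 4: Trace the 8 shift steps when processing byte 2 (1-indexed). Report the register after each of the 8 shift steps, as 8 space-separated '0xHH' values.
After byte 1 (0x2C): reg=0xC4
Register before byte 2: 0xC4
After XOR with byte 0x63: 0xA7

Answer: 0x49 0x92 0x23 0x46 0x8C 0x1F 0x3E 0x7C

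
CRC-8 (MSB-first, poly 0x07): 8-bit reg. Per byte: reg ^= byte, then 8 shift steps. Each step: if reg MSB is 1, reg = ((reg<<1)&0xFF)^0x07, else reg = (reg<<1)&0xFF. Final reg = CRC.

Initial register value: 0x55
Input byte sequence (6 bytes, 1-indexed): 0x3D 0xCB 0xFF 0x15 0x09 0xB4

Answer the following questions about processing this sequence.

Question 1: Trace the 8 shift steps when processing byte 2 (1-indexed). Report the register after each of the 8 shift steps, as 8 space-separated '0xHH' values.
After byte 1 (0x3D): reg=0x1F
Register before byte 2: 0x1F
After XOR with byte 0xCB: 0xD4

Answer: 0xAF 0x59 0xB2 0x63 0xC6 0x8B 0x11 0x22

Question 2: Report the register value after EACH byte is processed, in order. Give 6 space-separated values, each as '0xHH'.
0x1F 0x22 0x1D 0x38 0x97 0xE9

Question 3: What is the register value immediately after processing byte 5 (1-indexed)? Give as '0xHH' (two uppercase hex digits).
Answer: 0x97

Derivation:
After byte 1 (0x3D): reg=0x1F
After byte 2 (0xCB): reg=0x22
After byte 3 (0xFF): reg=0x1D
After byte 4 (0x15): reg=0x38
After byte 5 (0x09): reg=0x97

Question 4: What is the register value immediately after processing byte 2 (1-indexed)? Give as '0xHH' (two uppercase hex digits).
Answer: 0x22

Derivation:
After byte 1 (0x3D): reg=0x1F
After byte 2 (0xCB): reg=0x22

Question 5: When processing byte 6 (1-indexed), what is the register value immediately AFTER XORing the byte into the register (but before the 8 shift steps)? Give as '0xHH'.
Answer: 0x23

Derivation:
Register before byte 6: 0x97
Byte 6: 0xB4
0x97 XOR 0xB4 = 0x23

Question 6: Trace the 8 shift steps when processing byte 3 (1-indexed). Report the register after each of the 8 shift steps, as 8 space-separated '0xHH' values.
Answer: 0xBD 0x7D 0xFA 0xF3 0xE1 0xC5 0x8D 0x1D

Derivation:
After byte 1 (0x3D): reg=0x1F
After byte 2 (0xCB): reg=0x22
Register before byte 3: 0x22
After XOR with byte 0xFF: 0xDD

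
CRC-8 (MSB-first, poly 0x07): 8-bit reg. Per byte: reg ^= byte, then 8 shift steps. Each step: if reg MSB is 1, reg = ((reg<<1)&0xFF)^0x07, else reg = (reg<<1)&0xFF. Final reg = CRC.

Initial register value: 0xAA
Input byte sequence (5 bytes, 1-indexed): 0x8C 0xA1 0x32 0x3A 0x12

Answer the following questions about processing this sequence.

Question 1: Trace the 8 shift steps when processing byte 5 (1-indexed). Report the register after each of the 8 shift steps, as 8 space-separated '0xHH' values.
After byte 1 (0x8C): reg=0xF2
After byte 2 (0xA1): reg=0xBE
After byte 3 (0x32): reg=0xAD
After byte 4 (0x3A): reg=0xEC
Register before byte 5: 0xEC
After XOR with byte 0x12: 0xFE

Answer: 0xFB 0xF1 0xE5 0xCD 0x9D 0x3D 0x7A 0xF4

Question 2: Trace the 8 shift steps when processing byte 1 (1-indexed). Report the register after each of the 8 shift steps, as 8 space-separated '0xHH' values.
Answer: 0x4C 0x98 0x37 0x6E 0xDC 0xBF 0x79 0xF2

Derivation:
Register before byte 1: 0xAA
After XOR with byte 0x8C: 0x26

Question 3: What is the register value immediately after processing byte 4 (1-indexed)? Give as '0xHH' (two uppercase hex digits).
After byte 1 (0x8C): reg=0xF2
After byte 2 (0xA1): reg=0xBE
After byte 3 (0x32): reg=0xAD
After byte 4 (0x3A): reg=0xEC

Answer: 0xEC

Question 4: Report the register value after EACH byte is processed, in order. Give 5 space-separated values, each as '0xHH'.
0xF2 0xBE 0xAD 0xEC 0xF4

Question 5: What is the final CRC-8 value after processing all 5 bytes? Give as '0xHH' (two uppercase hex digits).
After byte 1 (0x8C): reg=0xF2
After byte 2 (0xA1): reg=0xBE
After byte 3 (0x32): reg=0xAD
After byte 4 (0x3A): reg=0xEC
After byte 5 (0x12): reg=0xF4

Answer: 0xF4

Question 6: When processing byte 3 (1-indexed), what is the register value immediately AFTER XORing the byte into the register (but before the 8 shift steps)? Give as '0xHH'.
Register before byte 3: 0xBE
Byte 3: 0x32
0xBE XOR 0x32 = 0x8C

Answer: 0x8C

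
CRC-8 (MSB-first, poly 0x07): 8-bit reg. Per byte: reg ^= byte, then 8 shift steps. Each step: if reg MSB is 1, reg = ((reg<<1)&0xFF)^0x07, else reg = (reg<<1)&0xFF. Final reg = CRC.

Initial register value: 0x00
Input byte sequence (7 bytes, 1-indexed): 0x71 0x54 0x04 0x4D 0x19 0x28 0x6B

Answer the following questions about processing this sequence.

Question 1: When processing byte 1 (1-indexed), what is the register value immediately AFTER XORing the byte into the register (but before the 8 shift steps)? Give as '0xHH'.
Register before byte 1: 0x00
Byte 1: 0x71
0x00 XOR 0x71 = 0x71

Answer: 0x71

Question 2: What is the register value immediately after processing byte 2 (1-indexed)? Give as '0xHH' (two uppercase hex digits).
Answer: 0x1C

Derivation:
After byte 1 (0x71): reg=0x50
After byte 2 (0x54): reg=0x1C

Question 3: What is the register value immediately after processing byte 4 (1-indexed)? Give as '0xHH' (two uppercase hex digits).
Answer: 0x1B

Derivation:
After byte 1 (0x71): reg=0x50
After byte 2 (0x54): reg=0x1C
After byte 3 (0x04): reg=0x48
After byte 4 (0x4D): reg=0x1B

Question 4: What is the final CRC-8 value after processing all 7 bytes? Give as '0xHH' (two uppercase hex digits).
Answer: 0xC6

Derivation:
After byte 1 (0x71): reg=0x50
After byte 2 (0x54): reg=0x1C
After byte 3 (0x04): reg=0x48
After byte 4 (0x4D): reg=0x1B
After byte 5 (0x19): reg=0x0E
After byte 6 (0x28): reg=0xF2
After byte 7 (0x6B): reg=0xC6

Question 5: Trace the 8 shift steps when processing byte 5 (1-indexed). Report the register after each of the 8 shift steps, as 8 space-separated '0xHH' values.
Answer: 0x04 0x08 0x10 0x20 0x40 0x80 0x07 0x0E

Derivation:
After byte 1 (0x71): reg=0x50
After byte 2 (0x54): reg=0x1C
After byte 3 (0x04): reg=0x48
After byte 4 (0x4D): reg=0x1B
Register before byte 5: 0x1B
After XOR with byte 0x19: 0x02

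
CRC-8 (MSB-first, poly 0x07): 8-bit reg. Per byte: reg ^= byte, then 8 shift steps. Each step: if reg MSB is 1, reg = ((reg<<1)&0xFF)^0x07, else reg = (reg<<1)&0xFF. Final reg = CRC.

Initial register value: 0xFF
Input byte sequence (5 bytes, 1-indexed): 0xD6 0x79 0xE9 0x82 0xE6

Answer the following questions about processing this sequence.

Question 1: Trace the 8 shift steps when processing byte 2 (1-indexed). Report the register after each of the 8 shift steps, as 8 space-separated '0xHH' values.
After byte 1 (0xD6): reg=0xDF
Register before byte 2: 0xDF
After XOR with byte 0x79: 0xA6

Answer: 0x4B 0x96 0x2B 0x56 0xAC 0x5F 0xBE 0x7B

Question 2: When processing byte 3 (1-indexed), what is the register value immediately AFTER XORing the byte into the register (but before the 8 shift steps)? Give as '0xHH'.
Answer: 0x92

Derivation:
Register before byte 3: 0x7B
Byte 3: 0xE9
0x7B XOR 0xE9 = 0x92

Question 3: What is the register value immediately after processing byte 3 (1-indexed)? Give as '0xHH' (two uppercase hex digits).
Answer: 0xF7

Derivation:
After byte 1 (0xD6): reg=0xDF
After byte 2 (0x79): reg=0x7B
After byte 3 (0xE9): reg=0xF7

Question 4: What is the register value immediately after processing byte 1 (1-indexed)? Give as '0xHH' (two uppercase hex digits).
After byte 1 (0xD6): reg=0xDF

Answer: 0xDF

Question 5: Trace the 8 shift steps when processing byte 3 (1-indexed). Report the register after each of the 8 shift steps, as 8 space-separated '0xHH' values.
After byte 1 (0xD6): reg=0xDF
After byte 2 (0x79): reg=0x7B
Register before byte 3: 0x7B
After XOR with byte 0xE9: 0x92

Answer: 0x23 0x46 0x8C 0x1F 0x3E 0x7C 0xF8 0xF7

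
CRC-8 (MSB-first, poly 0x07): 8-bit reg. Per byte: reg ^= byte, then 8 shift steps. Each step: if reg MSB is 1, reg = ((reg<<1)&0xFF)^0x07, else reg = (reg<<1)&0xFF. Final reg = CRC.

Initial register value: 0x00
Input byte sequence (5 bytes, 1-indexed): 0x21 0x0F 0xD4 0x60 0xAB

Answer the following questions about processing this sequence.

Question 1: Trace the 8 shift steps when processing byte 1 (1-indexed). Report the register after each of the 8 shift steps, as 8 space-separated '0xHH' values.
Answer: 0x42 0x84 0x0F 0x1E 0x3C 0x78 0xF0 0xE7

Derivation:
Register before byte 1: 0x00
After XOR with byte 0x21: 0x21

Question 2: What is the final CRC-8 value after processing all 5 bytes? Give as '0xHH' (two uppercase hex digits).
Answer: 0xFD

Derivation:
After byte 1 (0x21): reg=0xE7
After byte 2 (0x0F): reg=0x96
After byte 3 (0xD4): reg=0xC9
After byte 4 (0x60): reg=0x56
After byte 5 (0xAB): reg=0xFD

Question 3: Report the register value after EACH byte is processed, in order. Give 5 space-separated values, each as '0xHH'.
0xE7 0x96 0xC9 0x56 0xFD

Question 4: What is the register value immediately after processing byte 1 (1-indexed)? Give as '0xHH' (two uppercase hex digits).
Answer: 0xE7

Derivation:
After byte 1 (0x21): reg=0xE7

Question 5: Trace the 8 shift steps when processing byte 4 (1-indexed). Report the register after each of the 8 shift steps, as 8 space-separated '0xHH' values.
Answer: 0x55 0xAA 0x53 0xA6 0x4B 0x96 0x2B 0x56

Derivation:
After byte 1 (0x21): reg=0xE7
After byte 2 (0x0F): reg=0x96
After byte 3 (0xD4): reg=0xC9
Register before byte 4: 0xC9
After XOR with byte 0x60: 0xA9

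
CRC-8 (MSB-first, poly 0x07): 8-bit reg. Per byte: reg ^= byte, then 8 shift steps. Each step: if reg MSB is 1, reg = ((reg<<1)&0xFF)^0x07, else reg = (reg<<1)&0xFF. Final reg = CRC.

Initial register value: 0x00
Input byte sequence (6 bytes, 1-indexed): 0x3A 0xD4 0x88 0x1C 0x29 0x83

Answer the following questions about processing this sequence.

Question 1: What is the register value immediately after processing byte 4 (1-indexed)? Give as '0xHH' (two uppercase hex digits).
After byte 1 (0x3A): reg=0xA6
After byte 2 (0xD4): reg=0x59
After byte 3 (0x88): reg=0x39
After byte 4 (0x1C): reg=0xFB

Answer: 0xFB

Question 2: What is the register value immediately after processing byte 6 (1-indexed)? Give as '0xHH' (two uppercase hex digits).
Answer: 0x10

Derivation:
After byte 1 (0x3A): reg=0xA6
After byte 2 (0xD4): reg=0x59
After byte 3 (0x88): reg=0x39
After byte 4 (0x1C): reg=0xFB
After byte 5 (0x29): reg=0x30
After byte 6 (0x83): reg=0x10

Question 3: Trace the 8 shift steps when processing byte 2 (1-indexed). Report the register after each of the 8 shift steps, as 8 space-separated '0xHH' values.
Answer: 0xE4 0xCF 0x99 0x35 0x6A 0xD4 0xAF 0x59

Derivation:
After byte 1 (0x3A): reg=0xA6
Register before byte 2: 0xA6
After XOR with byte 0xD4: 0x72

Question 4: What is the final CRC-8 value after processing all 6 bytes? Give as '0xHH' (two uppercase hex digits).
Answer: 0x10

Derivation:
After byte 1 (0x3A): reg=0xA6
After byte 2 (0xD4): reg=0x59
After byte 3 (0x88): reg=0x39
After byte 4 (0x1C): reg=0xFB
After byte 5 (0x29): reg=0x30
After byte 6 (0x83): reg=0x10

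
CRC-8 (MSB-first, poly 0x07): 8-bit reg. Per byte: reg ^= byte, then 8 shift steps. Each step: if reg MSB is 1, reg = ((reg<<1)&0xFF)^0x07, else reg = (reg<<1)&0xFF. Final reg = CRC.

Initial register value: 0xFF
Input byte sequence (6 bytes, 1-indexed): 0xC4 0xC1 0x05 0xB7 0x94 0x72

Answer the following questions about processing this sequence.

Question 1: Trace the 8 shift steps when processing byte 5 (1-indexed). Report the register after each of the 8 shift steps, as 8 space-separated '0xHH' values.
Answer: 0x38 0x70 0xE0 0xC7 0x89 0x15 0x2A 0x54

Derivation:
After byte 1 (0xC4): reg=0xA1
After byte 2 (0xC1): reg=0x27
After byte 3 (0x05): reg=0xEE
After byte 4 (0xB7): reg=0x88
Register before byte 5: 0x88
After XOR with byte 0x94: 0x1C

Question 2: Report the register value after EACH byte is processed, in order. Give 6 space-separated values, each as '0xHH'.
0xA1 0x27 0xEE 0x88 0x54 0xF2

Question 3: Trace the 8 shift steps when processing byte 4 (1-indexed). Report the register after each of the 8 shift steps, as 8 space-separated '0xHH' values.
Answer: 0xB2 0x63 0xC6 0x8B 0x11 0x22 0x44 0x88

Derivation:
After byte 1 (0xC4): reg=0xA1
After byte 2 (0xC1): reg=0x27
After byte 3 (0x05): reg=0xEE
Register before byte 4: 0xEE
After XOR with byte 0xB7: 0x59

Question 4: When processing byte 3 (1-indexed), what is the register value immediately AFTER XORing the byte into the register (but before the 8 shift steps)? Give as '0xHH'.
Answer: 0x22

Derivation:
Register before byte 3: 0x27
Byte 3: 0x05
0x27 XOR 0x05 = 0x22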